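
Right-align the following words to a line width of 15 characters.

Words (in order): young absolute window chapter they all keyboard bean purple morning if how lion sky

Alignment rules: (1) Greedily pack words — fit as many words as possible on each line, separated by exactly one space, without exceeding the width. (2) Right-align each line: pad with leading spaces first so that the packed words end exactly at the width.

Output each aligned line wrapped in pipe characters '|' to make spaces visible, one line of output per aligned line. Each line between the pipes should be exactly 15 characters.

Line 1: ['young', 'absolute'] (min_width=14, slack=1)
Line 2: ['window', 'chapter'] (min_width=14, slack=1)
Line 3: ['they', 'all'] (min_width=8, slack=7)
Line 4: ['keyboard', 'bean'] (min_width=13, slack=2)
Line 5: ['purple', 'morning'] (min_width=14, slack=1)
Line 6: ['if', 'how', 'lion', 'sky'] (min_width=15, slack=0)

Answer: | young absolute|
| window chapter|
|       they all|
|  keyboard bean|
| purple morning|
|if how lion sky|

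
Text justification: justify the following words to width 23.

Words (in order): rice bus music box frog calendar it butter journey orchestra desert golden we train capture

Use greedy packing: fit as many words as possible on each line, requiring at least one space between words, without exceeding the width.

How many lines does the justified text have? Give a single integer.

Answer: 5

Derivation:
Line 1: ['rice', 'bus', 'music', 'box', 'frog'] (min_width=23, slack=0)
Line 2: ['calendar', 'it', 'butter'] (min_width=18, slack=5)
Line 3: ['journey', 'orchestra'] (min_width=17, slack=6)
Line 4: ['desert', 'golden', 'we', 'train'] (min_width=22, slack=1)
Line 5: ['capture'] (min_width=7, slack=16)
Total lines: 5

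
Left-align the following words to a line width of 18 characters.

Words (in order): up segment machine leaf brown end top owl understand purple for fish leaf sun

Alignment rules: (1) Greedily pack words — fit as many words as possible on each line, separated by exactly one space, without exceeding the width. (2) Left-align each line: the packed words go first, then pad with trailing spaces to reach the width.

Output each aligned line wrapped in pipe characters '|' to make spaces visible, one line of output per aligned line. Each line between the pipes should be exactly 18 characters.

Line 1: ['up', 'segment', 'machine'] (min_width=18, slack=0)
Line 2: ['leaf', 'brown', 'end', 'top'] (min_width=18, slack=0)
Line 3: ['owl', 'understand'] (min_width=14, slack=4)
Line 4: ['purple', 'for', 'fish'] (min_width=15, slack=3)
Line 5: ['leaf', 'sun'] (min_width=8, slack=10)

Answer: |up segment machine|
|leaf brown end top|
|owl understand    |
|purple for fish   |
|leaf sun          |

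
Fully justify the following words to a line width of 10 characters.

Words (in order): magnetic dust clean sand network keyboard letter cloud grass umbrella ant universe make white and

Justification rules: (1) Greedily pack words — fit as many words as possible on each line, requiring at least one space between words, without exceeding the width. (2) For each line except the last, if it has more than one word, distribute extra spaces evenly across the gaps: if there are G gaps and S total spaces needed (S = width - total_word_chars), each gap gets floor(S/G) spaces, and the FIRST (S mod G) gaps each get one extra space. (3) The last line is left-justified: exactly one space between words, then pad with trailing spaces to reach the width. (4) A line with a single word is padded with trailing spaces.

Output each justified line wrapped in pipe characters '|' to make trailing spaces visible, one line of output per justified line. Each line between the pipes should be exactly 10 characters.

Answer: |magnetic  |
|dust clean|
|sand      |
|network   |
|keyboard  |
|letter    |
|cloud     |
|grass     |
|umbrella  |
|ant       |
|universe  |
|make white|
|and       |

Derivation:
Line 1: ['magnetic'] (min_width=8, slack=2)
Line 2: ['dust', 'clean'] (min_width=10, slack=0)
Line 3: ['sand'] (min_width=4, slack=6)
Line 4: ['network'] (min_width=7, slack=3)
Line 5: ['keyboard'] (min_width=8, slack=2)
Line 6: ['letter'] (min_width=6, slack=4)
Line 7: ['cloud'] (min_width=5, slack=5)
Line 8: ['grass'] (min_width=5, slack=5)
Line 9: ['umbrella'] (min_width=8, slack=2)
Line 10: ['ant'] (min_width=3, slack=7)
Line 11: ['universe'] (min_width=8, slack=2)
Line 12: ['make', 'white'] (min_width=10, slack=0)
Line 13: ['and'] (min_width=3, slack=7)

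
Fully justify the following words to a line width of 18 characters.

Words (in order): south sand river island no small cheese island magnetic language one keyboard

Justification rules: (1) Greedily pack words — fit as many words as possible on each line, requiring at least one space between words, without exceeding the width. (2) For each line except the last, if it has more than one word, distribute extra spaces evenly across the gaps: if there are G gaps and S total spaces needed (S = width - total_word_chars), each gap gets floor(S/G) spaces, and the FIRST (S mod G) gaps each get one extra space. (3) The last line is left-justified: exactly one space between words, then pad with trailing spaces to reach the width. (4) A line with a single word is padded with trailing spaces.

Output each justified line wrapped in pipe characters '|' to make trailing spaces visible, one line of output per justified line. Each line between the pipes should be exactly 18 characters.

Line 1: ['south', 'sand', 'river'] (min_width=16, slack=2)
Line 2: ['island', 'no', 'small'] (min_width=15, slack=3)
Line 3: ['cheese', 'island'] (min_width=13, slack=5)
Line 4: ['magnetic', 'language'] (min_width=17, slack=1)
Line 5: ['one', 'keyboard'] (min_width=12, slack=6)

Answer: |south  sand  river|
|island   no  small|
|cheese      island|
|magnetic  language|
|one keyboard      |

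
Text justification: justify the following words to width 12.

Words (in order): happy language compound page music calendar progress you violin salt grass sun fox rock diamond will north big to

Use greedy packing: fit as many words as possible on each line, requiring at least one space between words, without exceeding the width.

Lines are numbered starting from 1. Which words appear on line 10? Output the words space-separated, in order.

Line 1: ['happy'] (min_width=5, slack=7)
Line 2: ['language'] (min_width=8, slack=4)
Line 3: ['compound'] (min_width=8, slack=4)
Line 4: ['page', 'music'] (min_width=10, slack=2)
Line 5: ['calendar'] (min_width=8, slack=4)
Line 6: ['progress', 'you'] (min_width=12, slack=0)
Line 7: ['violin', 'salt'] (min_width=11, slack=1)
Line 8: ['grass', 'sun'] (min_width=9, slack=3)
Line 9: ['fox', 'rock'] (min_width=8, slack=4)
Line 10: ['diamond', 'will'] (min_width=12, slack=0)
Line 11: ['north', 'big', 'to'] (min_width=12, slack=0)

Answer: diamond will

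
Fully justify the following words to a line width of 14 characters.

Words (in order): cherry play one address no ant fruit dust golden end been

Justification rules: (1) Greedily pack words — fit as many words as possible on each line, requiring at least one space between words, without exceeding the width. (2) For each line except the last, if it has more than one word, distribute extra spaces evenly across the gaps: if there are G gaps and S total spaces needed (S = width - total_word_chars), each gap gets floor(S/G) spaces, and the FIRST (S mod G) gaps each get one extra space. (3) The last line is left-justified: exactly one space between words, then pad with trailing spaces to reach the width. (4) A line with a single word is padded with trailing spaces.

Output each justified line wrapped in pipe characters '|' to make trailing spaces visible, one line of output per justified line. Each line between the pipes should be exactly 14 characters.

Answer: |cherry    play|
|one address no|
|ant fruit dust|
|golden     end|
|been          |

Derivation:
Line 1: ['cherry', 'play'] (min_width=11, slack=3)
Line 2: ['one', 'address', 'no'] (min_width=14, slack=0)
Line 3: ['ant', 'fruit', 'dust'] (min_width=14, slack=0)
Line 4: ['golden', 'end'] (min_width=10, slack=4)
Line 5: ['been'] (min_width=4, slack=10)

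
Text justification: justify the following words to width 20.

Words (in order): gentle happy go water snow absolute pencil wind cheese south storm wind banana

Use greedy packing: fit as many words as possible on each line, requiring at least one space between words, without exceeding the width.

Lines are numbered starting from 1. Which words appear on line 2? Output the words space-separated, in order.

Answer: water snow absolute

Derivation:
Line 1: ['gentle', 'happy', 'go'] (min_width=15, slack=5)
Line 2: ['water', 'snow', 'absolute'] (min_width=19, slack=1)
Line 3: ['pencil', 'wind', 'cheese'] (min_width=18, slack=2)
Line 4: ['south', 'storm', 'wind'] (min_width=16, slack=4)
Line 5: ['banana'] (min_width=6, slack=14)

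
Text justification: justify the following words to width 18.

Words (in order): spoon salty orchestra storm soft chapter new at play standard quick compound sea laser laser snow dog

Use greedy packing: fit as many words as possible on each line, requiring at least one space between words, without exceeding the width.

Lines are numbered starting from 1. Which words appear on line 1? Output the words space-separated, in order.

Answer: spoon salty

Derivation:
Line 1: ['spoon', 'salty'] (min_width=11, slack=7)
Line 2: ['orchestra', 'storm'] (min_width=15, slack=3)
Line 3: ['soft', 'chapter', 'new'] (min_width=16, slack=2)
Line 4: ['at', 'play', 'standard'] (min_width=16, slack=2)
Line 5: ['quick', 'compound', 'sea'] (min_width=18, slack=0)
Line 6: ['laser', 'laser', 'snow'] (min_width=16, slack=2)
Line 7: ['dog'] (min_width=3, slack=15)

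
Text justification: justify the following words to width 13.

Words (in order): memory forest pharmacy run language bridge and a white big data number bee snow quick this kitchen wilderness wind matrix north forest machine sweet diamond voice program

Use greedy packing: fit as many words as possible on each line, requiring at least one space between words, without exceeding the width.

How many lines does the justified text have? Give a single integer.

Answer: 15

Derivation:
Line 1: ['memory', 'forest'] (min_width=13, slack=0)
Line 2: ['pharmacy', 'run'] (min_width=12, slack=1)
Line 3: ['language'] (min_width=8, slack=5)
Line 4: ['bridge', 'and', 'a'] (min_width=12, slack=1)
Line 5: ['white', 'big'] (min_width=9, slack=4)
Line 6: ['data', 'number'] (min_width=11, slack=2)
Line 7: ['bee', 'snow'] (min_width=8, slack=5)
Line 8: ['quick', 'this'] (min_width=10, slack=3)
Line 9: ['kitchen'] (min_width=7, slack=6)
Line 10: ['wilderness'] (min_width=10, slack=3)
Line 11: ['wind', 'matrix'] (min_width=11, slack=2)
Line 12: ['north', 'forest'] (min_width=12, slack=1)
Line 13: ['machine', 'sweet'] (min_width=13, slack=0)
Line 14: ['diamond', 'voice'] (min_width=13, slack=0)
Line 15: ['program'] (min_width=7, slack=6)
Total lines: 15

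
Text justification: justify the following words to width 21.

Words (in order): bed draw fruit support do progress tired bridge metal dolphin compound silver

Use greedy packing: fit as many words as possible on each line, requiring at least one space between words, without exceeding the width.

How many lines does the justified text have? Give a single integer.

Line 1: ['bed', 'draw', 'fruit'] (min_width=14, slack=7)
Line 2: ['support', 'do', 'progress'] (min_width=19, slack=2)
Line 3: ['tired', 'bridge', 'metal'] (min_width=18, slack=3)
Line 4: ['dolphin', 'compound'] (min_width=16, slack=5)
Line 5: ['silver'] (min_width=6, slack=15)
Total lines: 5

Answer: 5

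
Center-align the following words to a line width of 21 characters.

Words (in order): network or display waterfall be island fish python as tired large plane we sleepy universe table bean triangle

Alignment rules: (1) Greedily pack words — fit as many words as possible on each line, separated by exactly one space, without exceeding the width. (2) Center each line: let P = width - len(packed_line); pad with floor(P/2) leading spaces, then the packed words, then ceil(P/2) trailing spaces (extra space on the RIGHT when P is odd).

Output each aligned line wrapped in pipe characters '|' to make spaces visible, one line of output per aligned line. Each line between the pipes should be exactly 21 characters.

Line 1: ['network', 'or', 'display'] (min_width=18, slack=3)
Line 2: ['waterfall', 'be', 'island'] (min_width=19, slack=2)
Line 3: ['fish', 'python', 'as', 'tired'] (min_width=20, slack=1)
Line 4: ['large', 'plane', 'we', 'sleepy'] (min_width=21, slack=0)
Line 5: ['universe', 'table', 'bean'] (min_width=19, slack=2)
Line 6: ['triangle'] (min_width=8, slack=13)

Answer: | network or display  |
| waterfall be island |
|fish python as tired |
|large plane we sleepy|
| universe table bean |
|      triangle       |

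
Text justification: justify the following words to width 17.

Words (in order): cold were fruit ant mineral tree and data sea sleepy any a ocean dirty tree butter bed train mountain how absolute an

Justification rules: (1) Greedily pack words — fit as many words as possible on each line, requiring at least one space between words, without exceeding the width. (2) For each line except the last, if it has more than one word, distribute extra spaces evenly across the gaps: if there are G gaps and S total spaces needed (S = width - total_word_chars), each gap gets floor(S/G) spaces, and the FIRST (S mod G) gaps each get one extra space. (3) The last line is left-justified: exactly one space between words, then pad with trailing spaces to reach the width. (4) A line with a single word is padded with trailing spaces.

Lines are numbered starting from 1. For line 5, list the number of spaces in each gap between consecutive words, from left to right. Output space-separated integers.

Line 1: ['cold', 'were', 'fruit'] (min_width=15, slack=2)
Line 2: ['ant', 'mineral', 'tree'] (min_width=16, slack=1)
Line 3: ['and', 'data', 'sea'] (min_width=12, slack=5)
Line 4: ['sleepy', 'any', 'a'] (min_width=12, slack=5)
Line 5: ['ocean', 'dirty', 'tree'] (min_width=16, slack=1)
Line 6: ['butter', 'bed', 'train'] (min_width=16, slack=1)
Line 7: ['mountain', 'how'] (min_width=12, slack=5)
Line 8: ['absolute', 'an'] (min_width=11, slack=6)

Answer: 2 1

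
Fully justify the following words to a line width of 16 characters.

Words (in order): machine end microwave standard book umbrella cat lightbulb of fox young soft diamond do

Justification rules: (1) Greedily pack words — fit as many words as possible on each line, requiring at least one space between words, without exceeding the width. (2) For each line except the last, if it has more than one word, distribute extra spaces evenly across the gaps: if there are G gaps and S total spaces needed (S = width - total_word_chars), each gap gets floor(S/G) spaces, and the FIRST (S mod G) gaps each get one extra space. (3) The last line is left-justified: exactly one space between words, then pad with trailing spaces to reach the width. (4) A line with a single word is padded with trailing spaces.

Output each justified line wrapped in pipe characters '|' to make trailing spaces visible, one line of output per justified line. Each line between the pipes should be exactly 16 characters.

Answer: |machine      end|
|microwave       |
|standard    book|
|umbrella     cat|
|lightbulb of fox|
|young       soft|
|diamond do      |

Derivation:
Line 1: ['machine', 'end'] (min_width=11, slack=5)
Line 2: ['microwave'] (min_width=9, slack=7)
Line 3: ['standard', 'book'] (min_width=13, slack=3)
Line 4: ['umbrella', 'cat'] (min_width=12, slack=4)
Line 5: ['lightbulb', 'of', 'fox'] (min_width=16, slack=0)
Line 6: ['young', 'soft'] (min_width=10, slack=6)
Line 7: ['diamond', 'do'] (min_width=10, slack=6)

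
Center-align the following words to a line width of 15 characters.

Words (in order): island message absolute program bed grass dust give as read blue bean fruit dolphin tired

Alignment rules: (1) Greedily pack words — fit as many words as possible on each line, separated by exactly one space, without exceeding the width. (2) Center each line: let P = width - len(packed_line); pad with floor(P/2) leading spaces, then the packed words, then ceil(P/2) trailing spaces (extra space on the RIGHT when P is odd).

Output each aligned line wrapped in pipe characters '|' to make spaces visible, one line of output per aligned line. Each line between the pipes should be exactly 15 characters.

Answer: |island message |
|   absolute    |
|  program bed  |
|grass dust give|
| as read blue  |
|  bean fruit   |
| dolphin tired |

Derivation:
Line 1: ['island', 'message'] (min_width=14, slack=1)
Line 2: ['absolute'] (min_width=8, slack=7)
Line 3: ['program', 'bed'] (min_width=11, slack=4)
Line 4: ['grass', 'dust', 'give'] (min_width=15, slack=0)
Line 5: ['as', 'read', 'blue'] (min_width=12, slack=3)
Line 6: ['bean', 'fruit'] (min_width=10, slack=5)
Line 7: ['dolphin', 'tired'] (min_width=13, slack=2)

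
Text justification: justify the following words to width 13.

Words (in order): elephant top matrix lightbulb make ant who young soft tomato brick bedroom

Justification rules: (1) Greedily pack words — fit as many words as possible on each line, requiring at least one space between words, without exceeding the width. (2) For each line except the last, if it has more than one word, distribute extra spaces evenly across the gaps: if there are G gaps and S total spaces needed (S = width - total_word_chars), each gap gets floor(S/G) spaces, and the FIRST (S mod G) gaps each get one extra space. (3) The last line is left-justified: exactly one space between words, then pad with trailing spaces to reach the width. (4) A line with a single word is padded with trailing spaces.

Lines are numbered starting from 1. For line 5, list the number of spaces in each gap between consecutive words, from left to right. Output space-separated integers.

Answer: 4

Derivation:
Line 1: ['elephant', 'top'] (min_width=12, slack=1)
Line 2: ['matrix'] (min_width=6, slack=7)
Line 3: ['lightbulb'] (min_width=9, slack=4)
Line 4: ['make', 'ant', 'who'] (min_width=12, slack=1)
Line 5: ['young', 'soft'] (min_width=10, slack=3)
Line 6: ['tomato', 'brick'] (min_width=12, slack=1)
Line 7: ['bedroom'] (min_width=7, slack=6)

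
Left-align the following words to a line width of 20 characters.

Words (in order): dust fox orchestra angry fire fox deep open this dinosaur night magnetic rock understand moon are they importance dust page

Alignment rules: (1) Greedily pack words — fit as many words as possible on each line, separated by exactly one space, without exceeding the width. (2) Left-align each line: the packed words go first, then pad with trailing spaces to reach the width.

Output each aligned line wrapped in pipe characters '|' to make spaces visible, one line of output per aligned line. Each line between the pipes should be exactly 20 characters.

Answer: |dust fox orchestra  |
|angry fire fox deep |
|open this dinosaur  |
|night magnetic rock |
|understand moon are |
|they importance dust|
|page                |

Derivation:
Line 1: ['dust', 'fox', 'orchestra'] (min_width=18, slack=2)
Line 2: ['angry', 'fire', 'fox', 'deep'] (min_width=19, slack=1)
Line 3: ['open', 'this', 'dinosaur'] (min_width=18, slack=2)
Line 4: ['night', 'magnetic', 'rock'] (min_width=19, slack=1)
Line 5: ['understand', 'moon', 'are'] (min_width=19, slack=1)
Line 6: ['they', 'importance', 'dust'] (min_width=20, slack=0)
Line 7: ['page'] (min_width=4, slack=16)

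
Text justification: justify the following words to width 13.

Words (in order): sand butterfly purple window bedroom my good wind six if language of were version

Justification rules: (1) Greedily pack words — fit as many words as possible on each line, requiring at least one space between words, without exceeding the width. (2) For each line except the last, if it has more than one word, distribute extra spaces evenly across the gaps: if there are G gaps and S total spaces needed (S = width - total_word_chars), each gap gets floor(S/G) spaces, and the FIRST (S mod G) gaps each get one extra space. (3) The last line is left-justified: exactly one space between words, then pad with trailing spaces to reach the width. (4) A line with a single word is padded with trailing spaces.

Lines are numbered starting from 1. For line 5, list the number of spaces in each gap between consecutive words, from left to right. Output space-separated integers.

Line 1: ['sand'] (min_width=4, slack=9)
Line 2: ['butterfly'] (min_width=9, slack=4)
Line 3: ['purple', 'window'] (min_width=13, slack=0)
Line 4: ['bedroom', 'my'] (min_width=10, slack=3)
Line 5: ['good', 'wind', 'six'] (min_width=13, slack=0)
Line 6: ['if', 'language'] (min_width=11, slack=2)
Line 7: ['of', 'were'] (min_width=7, slack=6)
Line 8: ['version'] (min_width=7, slack=6)

Answer: 1 1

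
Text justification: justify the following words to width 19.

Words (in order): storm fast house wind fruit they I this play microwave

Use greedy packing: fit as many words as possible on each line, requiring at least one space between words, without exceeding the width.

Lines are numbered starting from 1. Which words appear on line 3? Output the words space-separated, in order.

Answer: this play microwave

Derivation:
Line 1: ['storm', 'fast', 'house'] (min_width=16, slack=3)
Line 2: ['wind', 'fruit', 'they', 'I'] (min_width=17, slack=2)
Line 3: ['this', 'play', 'microwave'] (min_width=19, slack=0)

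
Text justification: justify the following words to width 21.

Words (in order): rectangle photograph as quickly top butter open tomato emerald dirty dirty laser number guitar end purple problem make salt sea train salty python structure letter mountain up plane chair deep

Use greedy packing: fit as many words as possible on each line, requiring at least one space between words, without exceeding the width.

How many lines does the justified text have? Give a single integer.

Line 1: ['rectangle', 'photograph'] (min_width=20, slack=1)
Line 2: ['as', 'quickly', 'top', 'butter'] (min_width=21, slack=0)
Line 3: ['open', 'tomato', 'emerald'] (min_width=19, slack=2)
Line 4: ['dirty', 'dirty', 'laser'] (min_width=17, slack=4)
Line 5: ['number', 'guitar', 'end'] (min_width=17, slack=4)
Line 6: ['purple', 'problem', 'make'] (min_width=19, slack=2)
Line 7: ['salt', 'sea', 'train', 'salty'] (min_width=20, slack=1)
Line 8: ['python', 'structure'] (min_width=16, slack=5)
Line 9: ['letter', 'mountain', 'up'] (min_width=18, slack=3)
Line 10: ['plane', 'chair', 'deep'] (min_width=16, slack=5)
Total lines: 10

Answer: 10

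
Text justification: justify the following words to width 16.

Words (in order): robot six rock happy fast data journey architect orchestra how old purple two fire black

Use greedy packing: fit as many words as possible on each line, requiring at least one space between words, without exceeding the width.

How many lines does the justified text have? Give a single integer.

Answer: 7

Derivation:
Line 1: ['robot', 'six', 'rock'] (min_width=14, slack=2)
Line 2: ['happy', 'fast', 'data'] (min_width=15, slack=1)
Line 3: ['journey'] (min_width=7, slack=9)
Line 4: ['architect'] (min_width=9, slack=7)
Line 5: ['orchestra', 'how'] (min_width=13, slack=3)
Line 6: ['old', 'purple', 'two'] (min_width=14, slack=2)
Line 7: ['fire', 'black'] (min_width=10, slack=6)
Total lines: 7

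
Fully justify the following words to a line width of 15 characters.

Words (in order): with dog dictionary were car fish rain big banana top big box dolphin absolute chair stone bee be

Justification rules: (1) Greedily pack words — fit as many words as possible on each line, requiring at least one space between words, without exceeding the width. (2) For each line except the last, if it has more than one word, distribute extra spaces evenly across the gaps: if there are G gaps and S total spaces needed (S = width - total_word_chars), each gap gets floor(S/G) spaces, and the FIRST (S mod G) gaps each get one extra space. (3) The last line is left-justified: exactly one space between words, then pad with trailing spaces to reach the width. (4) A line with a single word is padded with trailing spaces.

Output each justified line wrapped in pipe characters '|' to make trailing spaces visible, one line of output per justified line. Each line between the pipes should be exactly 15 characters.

Answer: |with        dog|
|dictionary were|
|car  fish  rain|
|big  banana top|
|big box dolphin|
|absolute  chair|
|stone bee be   |

Derivation:
Line 1: ['with', 'dog'] (min_width=8, slack=7)
Line 2: ['dictionary', 'were'] (min_width=15, slack=0)
Line 3: ['car', 'fish', 'rain'] (min_width=13, slack=2)
Line 4: ['big', 'banana', 'top'] (min_width=14, slack=1)
Line 5: ['big', 'box', 'dolphin'] (min_width=15, slack=0)
Line 6: ['absolute', 'chair'] (min_width=14, slack=1)
Line 7: ['stone', 'bee', 'be'] (min_width=12, slack=3)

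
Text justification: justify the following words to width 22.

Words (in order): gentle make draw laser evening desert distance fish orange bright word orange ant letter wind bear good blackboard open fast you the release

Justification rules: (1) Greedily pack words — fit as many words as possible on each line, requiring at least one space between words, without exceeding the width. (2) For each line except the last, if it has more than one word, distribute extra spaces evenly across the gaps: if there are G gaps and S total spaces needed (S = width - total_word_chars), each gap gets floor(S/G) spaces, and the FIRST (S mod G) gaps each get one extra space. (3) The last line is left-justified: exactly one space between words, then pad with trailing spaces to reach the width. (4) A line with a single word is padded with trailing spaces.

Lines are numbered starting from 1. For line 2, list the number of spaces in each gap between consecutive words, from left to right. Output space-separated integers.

Answer: 9

Derivation:
Line 1: ['gentle', 'make', 'draw', 'laser'] (min_width=22, slack=0)
Line 2: ['evening', 'desert'] (min_width=14, slack=8)
Line 3: ['distance', 'fish', 'orange'] (min_width=20, slack=2)
Line 4: ['bright', 'word', 'orange', 'ant'] (min_width=22, slack=0)
Line 5: ['letter', 'wind', 'bear', 'good'] (min_width=21, slack=1)
Line 6: ['blackboard', 'open', 'fast'] (min_width=20, slack=2)
Line 7: ['you', 'the', 'release'] (min_width=15, slack=7)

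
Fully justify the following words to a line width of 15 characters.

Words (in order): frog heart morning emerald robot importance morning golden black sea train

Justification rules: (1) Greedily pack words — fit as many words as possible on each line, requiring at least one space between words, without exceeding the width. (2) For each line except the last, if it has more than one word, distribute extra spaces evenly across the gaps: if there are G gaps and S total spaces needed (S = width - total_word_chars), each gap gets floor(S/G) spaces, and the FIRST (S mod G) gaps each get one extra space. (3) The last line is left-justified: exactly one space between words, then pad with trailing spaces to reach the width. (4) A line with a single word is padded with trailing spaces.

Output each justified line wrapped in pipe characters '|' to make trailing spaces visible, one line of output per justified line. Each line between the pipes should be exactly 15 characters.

Answer: |frog      heart|
|morning emerald|
|robot          |
|importance     |
|morning  golden|
|black sea train|

Derivation:
Line 1: ['frog', 'heart'] (min_width=10, slack=5)
Line 2: ['morning', 'emerald'] (min_width=15, slack=0)
Line 3: ['robot'] (min_width=5, slack=10)
Line 4: ['importance'] (min_width=10, slack=5)
Line 5: ['morning', 'golden'] (min_width=14, slack=1)
Line 6: ['black', 'sea', 'train'] (min_width=15, slack=0)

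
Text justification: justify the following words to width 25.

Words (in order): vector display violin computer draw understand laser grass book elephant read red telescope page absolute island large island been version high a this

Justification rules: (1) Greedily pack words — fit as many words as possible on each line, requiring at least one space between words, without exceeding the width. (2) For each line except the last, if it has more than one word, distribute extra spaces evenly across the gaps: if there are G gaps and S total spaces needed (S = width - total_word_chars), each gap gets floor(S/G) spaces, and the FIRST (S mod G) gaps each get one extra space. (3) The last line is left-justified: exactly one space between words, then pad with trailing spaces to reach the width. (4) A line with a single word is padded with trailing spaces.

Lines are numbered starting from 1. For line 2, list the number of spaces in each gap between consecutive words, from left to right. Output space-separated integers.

Line 1: ['vector', 'display', 'violin'] (min_width=21, slack=4)
Line 2: ['computer', 'draw', 'understand'] (min_width=24, slack=1)
Line 3: ['laser', 'grass', 'book', 'elephant'] (min_width=25, slack=0)
Line 4: ['read', 'red', 'telescope', 'page'] (min_width=23, slack=2)
Line 5: ['absolute', 'island', 'large'] (min_width=21, slack=4)
Line 6: ['island', 'been', 'version', 'high'] (min_width=24, slack=1)
Line 7: ['a', 'this'] (min_width=6, slack=19)

Answer: 2 1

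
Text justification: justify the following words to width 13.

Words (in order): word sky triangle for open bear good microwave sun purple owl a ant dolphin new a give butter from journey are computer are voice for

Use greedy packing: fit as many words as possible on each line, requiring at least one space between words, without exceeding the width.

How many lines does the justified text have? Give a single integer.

Line 1: ['word', 'sky'] (min_width=8, slack=5)
Line 2: ['triangle', 'for'] (min_width=12, slack=1)
Line 3: ['open', 'bear'] (min_width=9, slack=4)
Line 4: ['good'] (min_width=4, slack=9)
Line 5: ['microwave', 'sun'] (min_width=13, slack=0)
Line 6: ['purple', 'owl', 'a'] (min_width=12, slack=1)
Line 7: ['ant', 'dolphin'] (min_width=11, slack=2)
Line 8: ['new', 'a', 'give'] (min_width=10, slack=3)
Line 9: ['butter', 'from'] (min_width=11, slack=2)
Line 10: ['journey', 'are'] (min_width=11, slack=2)
Line 11: ['computer', 'are'] (min_width=12, slack=1)
Line 12: ['voice', 'for'] (min_width=9, slack=4)
Total lines: 12

Answer: 12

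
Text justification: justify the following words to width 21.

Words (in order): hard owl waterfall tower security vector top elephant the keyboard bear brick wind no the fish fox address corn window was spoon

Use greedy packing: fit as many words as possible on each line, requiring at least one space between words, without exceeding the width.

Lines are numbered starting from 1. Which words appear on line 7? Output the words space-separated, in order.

Answer: was spoon

Derivation:
Line 1: ['hard', 'owl', 'waterfall'] (min_width=18, slack=3)
Line 2: ['tower', 'security', 'vector'] (min_width=21, slack=0)
Line 3: ['top', 'elephant', 'the'] (min_width=16, slack=5)
Line 4: ['keyboard', 'bear', 'brick'] (min_width=19, slack=2)
Line 5: ['wind', 'no', 'the', 'fish', 'fox'] (min_width=20, slack=1)
Line 6: ['address', 'corn', 'window'] (min_width=19, slack=2)
Line 7: ['was', 'spoon'] (min_width=9, slack=12)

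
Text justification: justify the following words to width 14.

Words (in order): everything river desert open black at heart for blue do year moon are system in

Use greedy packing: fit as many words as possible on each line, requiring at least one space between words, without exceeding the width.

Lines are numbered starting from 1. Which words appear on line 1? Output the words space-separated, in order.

Answer: everything

Derivation:
Line 1: ['everything'] (min_width=10, slack=4)
Line 2: ['river', 'desert'] (min_width=12, slack=2)
Line 3: ['open', 'black', 'at'] (min_width=13, slack=1)
Line 4: ['heart', 'for', 'blue'] (min_width=14, slack=0)
Line 5: ['do', 'year', 'moon'] (min_width=12, slack=2)
Line 6: ['are', 'system', 'in'] (min_width=13, slack=1)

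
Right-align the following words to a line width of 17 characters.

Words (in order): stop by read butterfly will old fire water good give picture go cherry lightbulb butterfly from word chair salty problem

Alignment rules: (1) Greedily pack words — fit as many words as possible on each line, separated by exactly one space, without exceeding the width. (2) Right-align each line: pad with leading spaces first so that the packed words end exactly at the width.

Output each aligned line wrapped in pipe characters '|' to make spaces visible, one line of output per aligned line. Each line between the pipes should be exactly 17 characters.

Answer: |     stop by read|
|   butterfly will|
|   old fire water|
|good give picture|
|        go cherry|
|        lightbulb|
|   butterfly from|
| word chair salty|
|          problem|

Derivation:
Line 1: ['stop', 'by', 'read'] (min_width=12, slack=5)
Line 2: ['butterfly', 'will'] (min_width=14, slack=3)
Line 3: ['old', 'fire', 'water'] (min_width=14, slack=3)
Line 4: ['good', 'give', 'picture'] (min_width=17, slack=0)
Line 5: ['go', 'cherry'] (min_width=9, slack=8)
Line 6: ['lightbulb'] (min_width=9, slack=8)
Line 7: ['butterfly', 'from'] (min_width=14, slack=3)
Line 8: ['word', 'chair', 'salty'] (min_width=16, slack=1)
Line 9: ['problem'] (min_width=7, slack=10)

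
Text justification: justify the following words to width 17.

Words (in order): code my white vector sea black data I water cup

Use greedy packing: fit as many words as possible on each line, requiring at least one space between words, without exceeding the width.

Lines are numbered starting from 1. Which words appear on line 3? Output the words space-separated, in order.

Answer: data I water cup

Derivation:
Line 1: ['code', 'my', 'white'] (min_width=13, slack=4)
Line 2: ['vector', 'sea', 'black'] (min_width=16, slack=1)
Line 3: ['data', 'I', 'water', 'cup'] (min_width=16, slack=1)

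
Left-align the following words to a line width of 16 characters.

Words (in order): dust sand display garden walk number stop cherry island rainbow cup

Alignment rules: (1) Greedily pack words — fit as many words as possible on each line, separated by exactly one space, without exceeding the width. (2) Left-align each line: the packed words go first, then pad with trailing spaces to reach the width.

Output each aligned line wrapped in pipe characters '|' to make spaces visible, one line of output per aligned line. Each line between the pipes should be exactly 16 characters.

Line 1: ['dust', 'sand'] (min_width=9, slack=7)
Line 2: ['display', 'garden'] (min_width=14, slack=2)
Line 3: ['walk', 'number', 'stop'] (min_width=16, slack=0)
Line 4: ['cherry', 'island'] (min_width=13, slack=3)
Line 5: ['rainbow', 'cup'] (min_width=11, slack=5)

Answer: |dust sand       |
|display garden  |
|walk number stop|
|cherry island   |
|rainbow cup     |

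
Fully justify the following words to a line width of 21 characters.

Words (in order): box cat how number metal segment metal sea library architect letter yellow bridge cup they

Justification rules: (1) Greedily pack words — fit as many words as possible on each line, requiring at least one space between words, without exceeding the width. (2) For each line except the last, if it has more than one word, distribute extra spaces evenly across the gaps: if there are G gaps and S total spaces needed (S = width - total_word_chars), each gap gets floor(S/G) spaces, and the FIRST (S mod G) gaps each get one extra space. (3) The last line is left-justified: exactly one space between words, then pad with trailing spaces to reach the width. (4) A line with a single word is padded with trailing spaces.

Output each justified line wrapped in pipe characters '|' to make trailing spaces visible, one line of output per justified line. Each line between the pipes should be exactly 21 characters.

Line 1: ['box', 'cat', 'how', 'number'] (min_width=18, slack=3)
Line 2: ['metal', 'segment', 'metal'] (min_width=19, slack=2)
Line 3: ['sea', 'library', 'architect'] (min_width=21, slack=0)
Line 4: ['letter', 'yellow', 'bridge'] (min_width=20, slack=1)
Line 5: ['cup', 'they'] (min_width=8, slack=13)

Answer: |box  cat  how  number|
|metal  segment  metal|
|sea library architect|
|letter  yellow bridge|
|cup they             |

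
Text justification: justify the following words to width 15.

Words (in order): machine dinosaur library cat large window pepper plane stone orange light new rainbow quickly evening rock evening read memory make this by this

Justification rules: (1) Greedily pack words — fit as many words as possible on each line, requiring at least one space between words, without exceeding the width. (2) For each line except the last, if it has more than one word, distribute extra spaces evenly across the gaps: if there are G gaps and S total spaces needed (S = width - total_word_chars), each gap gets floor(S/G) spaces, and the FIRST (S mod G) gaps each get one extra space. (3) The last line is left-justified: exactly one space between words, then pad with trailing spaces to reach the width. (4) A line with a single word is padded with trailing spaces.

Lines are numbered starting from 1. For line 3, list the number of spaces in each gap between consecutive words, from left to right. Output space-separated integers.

Answer: 5

Derivation:
Line 1: ['machine'] (min_width=7, slack=8)
Line 2: ['dinosaur'] (min_width=8, slack=7)
Line 3: ['library', 'cat'] (min_width=11, slack=4)
Line 4: ['large', 'window'] (min_width=12, slack=3)
Line 5: ['pepper', 'plane'] (min_width=12, slack=3)
Line 6: ['stone', 'orange'] (min_width=12, slack=3)
Line 7: ['light', 'new'] (min_width=9, slack=6)
Line 8: ['rainbow', 'quickly'] (min_width=15, slack=0)
Line 9: ['evening', 'rock'] (min_width=12, slack=3)
Line 10: ['evening', 'read'] (min_width=12, slack=3)
Line 11: ['memory', 'make'] (min_width=11, slack=4)
Line 12: ['this', 'by', 'this'] (min_width=12, slack=3)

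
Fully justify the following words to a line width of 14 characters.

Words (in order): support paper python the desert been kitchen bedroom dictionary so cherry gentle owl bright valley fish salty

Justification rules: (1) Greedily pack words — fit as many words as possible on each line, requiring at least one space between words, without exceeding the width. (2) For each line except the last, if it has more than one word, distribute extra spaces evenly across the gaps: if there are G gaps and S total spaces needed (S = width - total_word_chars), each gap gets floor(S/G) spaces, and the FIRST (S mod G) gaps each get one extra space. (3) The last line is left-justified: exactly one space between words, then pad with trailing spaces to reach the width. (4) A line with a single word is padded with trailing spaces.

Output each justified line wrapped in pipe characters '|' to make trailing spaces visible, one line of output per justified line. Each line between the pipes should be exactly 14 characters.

Answer: |support  paper|
|python     the|
|desert    been|
|kitchen       |
|bedroom       |
|dictionary  so|
|cherry  gentle|
|owl     bright|
|valley    fish|
|salty         |

Derivation:
Line 1: ['support', 'paper'] (min_width=13, slack=1)
Line 2: ['python', 'the'] (min_width=10, slack=4)
Line 3: ['desert', 'been'] (min_width=11, slack=3)
Line 4: ['kitchen'] (min_width=7, slack=7)
Line 5: ['bedroom'] (min_width=7, slack=7)
Line 6: ['dictionary', 'so'] (min_width=13, slack=1)
Line 7: ['cherry', 'gentle'] (min_width=13, slack=1)
Line 8: ['owl', 'bright'] (min_width=10, slack=4)
Line 9: ['valley', 'fish'] (min_width=11, slack=3)
Line 10: ['salty'] (min_width=5, slack=9)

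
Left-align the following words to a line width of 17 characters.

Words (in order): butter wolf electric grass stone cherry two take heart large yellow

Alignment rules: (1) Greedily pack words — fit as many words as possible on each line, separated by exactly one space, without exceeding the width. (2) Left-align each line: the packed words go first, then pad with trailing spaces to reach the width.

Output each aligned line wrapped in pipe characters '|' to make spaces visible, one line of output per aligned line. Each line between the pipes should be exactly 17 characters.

Answer: |butter wolf      |
|electric grass   |
|stone cherry two |
|take heart large |
|yellow           |

Derivation:
Line 1: ['butter', 'wolf'] (min_width=11, slack=6)
Line 2: ['electric', 'grass'] (min_width=14, slack=3)
Line 3: ['stone', 'cherry', 'two'] (min_width=16, slack=1)
Line 4: ['take', 'heart', 'large'] (min_width=16, slack=1)
Line 5: ['yellow'] (min_width=6, slack=11)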